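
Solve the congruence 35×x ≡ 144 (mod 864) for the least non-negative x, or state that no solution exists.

720

gcd(35, 864) = 1, so a unique solution mod 864 exists.
35⁻¹ ≡ 395 (mod 864).
x ≡ 395×144 ≡ 720 (mod 864).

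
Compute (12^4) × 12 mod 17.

3

(12)^4 ≡ 13 (mod 17)
13 × 12 = 156 ≡ 3 (mod 17)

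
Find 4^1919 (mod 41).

31

4^1 ≡ 4 (mod 41)
4^2 ≡ 4^2 = 16 (mod 41)
4^4 ≡ 16^2 = 256 ≡ 10 (mod 41)
4^8 ≡ 10^2 = 100 ≡ 18 (mod 41)
4^16 ≡ 18^2 = 324 ≡ 37 (mod 41)
4^32 ≡ 37^2 = 1369 ≡ 16 (mod 41)
4^64 ≡ 16^2 = 256 ≡ 10 (mod 41)
4^128 ≡ 10^2 = 100 ≡ 18 (mod 41)
4^256 ≡ 18^2 = 324 ≡ 37 (mod 41)
4^512 ≡ 37^2 = 1369 ≡ 16 (mod 41)
4^1024 ≡ 16^2 = 256 ≡ 10 (mod 41)
4^1919 = 4^1024 × 4^512 × 4^256 × 4^64 × 4^32 × 4^16 × 4^8 × 4^4 × 4^2 × 4^1 ≡ 10 × 16 × 37 × 10 × 16 × 37 × 18 × 10 × 16 × 4 (mod 41).
Accumulate the product:
10 × 16 = 160 ≡ 37
37 × 37 = 1369 ≡ 16
16 × 10 = 160 ≡ 37
37 × 16 = 592 ≡ 18
18 × 37 = 666 ≡ 10
10 × 18 = 180 ≡ 16
16 × 10 = 160 ≡ 37
37 × 16 = 592 ≡ 18
18 × 4 = 72 ≡ 31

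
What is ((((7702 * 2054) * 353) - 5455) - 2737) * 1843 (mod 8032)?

7702 * 2054 = 15819908 ≡ 4900 (mod 8032)
4900 * 353 = 1729700 ≡ 2820 (mod 8032)
2820 - 5455 = -2635 ≡ 5397 (mod 8032)
5397 - 2737 = 2660
2660 * 1843 = 4902380 ≡ 2860 (mod 8032)

2860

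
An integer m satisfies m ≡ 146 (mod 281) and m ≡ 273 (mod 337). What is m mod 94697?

24874

281⁻¹ mod 337: 281×6 ≡ 1 (mod 337), so 281⁻¹ ≡ 6.
m = 146 + 281×((273 − 146)×6 mod 337) = 146 + 281×88 = 24874.
Check: 24874 mod 281 = 146, 24874 mod 337 = 273. ✓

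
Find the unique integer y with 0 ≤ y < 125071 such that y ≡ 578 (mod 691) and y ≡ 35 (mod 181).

578

691⁻¹ mod 181: 691×170 ≡ 1 (mod 181), so 691⁻¹ ≡ 170.
y = 578 + 691×((35 − 578)×170 mod 181) = 578 + 691×0 = 578.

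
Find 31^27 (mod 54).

Using repeated squaring:
27 in binary is 11011, i.e. 27 = 16 + 8 + 2 + 1.
31^1 ≡ 31 (mod 54)
31^2 ≡ 31^2 = 961 ≡ 43 (mod 54)
31^4 ≡ 43^2 = 1849 ≡ 13 (mod 54)
31^8 ≡ 13^2 = 169 ≡ 7 (mod 54)
31^16 ≡ 7^2 = 49 (mod 54)
31^27 = 31^16 × 31^8 × 31^2 × 31^1 ≡ 49 × 7 × 43 × 31 (mod 54).
Accumulate the product:
49 × 7 = 343 ≡ 19
19 × 43 = 817 ≡ 7
7 × 31 = 217 ≡ 1

1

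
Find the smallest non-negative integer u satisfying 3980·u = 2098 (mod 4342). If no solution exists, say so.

438

gcd(3980, 4342) = 2, and 2 | 2098, so solutions exist.
Divide through by 2: 1990·u ≡ 1049 mod 2171.
1990⁻¹ ≡ 2159 (mod 2171).
u ≡ 2159·1049 ≡ 438 (mod 2171).
The smallest non-negative solution is u = 438.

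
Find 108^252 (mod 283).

181

108^1 ≡ 108 (mod 283)
108^2 ≡ 108^2 = 11664 ≡ 61 (mod 283)
108^4 ≡ 61^2 = 3721 ≡ 42 (mod 283)
108^8 ≡ 42^2 = 1764 ≡ 66 (mod 283)
108^16 ≡ 66^2 = 4356 ≡ 111 (mod 283)
108^32 ≡ 111^2 = 12321 ≡ 152 (mod 283)
108^64 ≡ 152^2 = 23104 ≡ 181 (mod 283)
108^128 ≡ 181^2 = 32761 ≡ 216 (mod 283)
108^252 = 108^128 · 108^64 · 108^32 · 108^16 · 108^8 · 108^4 ≡ 216 · 181 · 152 · 111 · 66 · 42 (mod 283).
Accumulate the product:
216 · 181 = 39096 ≡ 42
42 · 152 = 6384 ≡ 158
158 · 111 = 17538 ≡ 275
275 · 66 = 18150 ≡ 38
38 · 42 = 1596 ≡ 181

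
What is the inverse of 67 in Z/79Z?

Apply the Euclidean algorithm and back-substitute:
79 = 1·67 + 12
67 = 5·12 + 7
12 = 1·7 + 5
7 = 1·5 + 2
5 = 2·2 + 1
2 = 2·1 + 0
gcd(67, 79) = 1, so the inverse exists.
Back-substitute for 1:
1 = 1·5 − 2·2
  = −2·7 + 3·5
  = 3·12 − 5·7
  = −5·67 + 28·12
  = 28·79 − 33·67
So 67⁻¹ ≡ −33 ≡ 46 (mod 79).

46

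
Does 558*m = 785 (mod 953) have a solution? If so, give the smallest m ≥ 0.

758

gcd(558, 953) = 1, so a unique solution mod 953 exists.
558⁻¹ ≡ 801 (mod 953).
m ≡ 801*785 ≡ 758 (mod 953).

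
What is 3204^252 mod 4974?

2556

Using repeated squaring:
252 in binary is 11111100, i.e. 252 = 128 + 64 + 32 + 16 + 8 + 4.
3204^1 ≡ 3204 (mod 4974)
3204^2 ≡ 3204^2 = 10265616 ≡ 4254 (mod 4974)
3204^4 ≡ 4254^2 = 18096516 ≡ 1104 (mod 4974)
3204^8 ≡ 1104^2 = 1218816 ≡ 186 (mod 4974)
3204^16 ≡ 186^2 = 34596 ≡ 4752 (mod 4974)
3204^32 ≡ 4752^2 = 22581504 ≡ 4518 (mod 4974)
3204^64 ≡ 4518^2 = 20412324 ≡ 4002 (mod 4974)
3204^128 ≡ 4002^2 = 16016004 ≡ 4698 (mod 4974)
3204^252 = 3204^128 × 3204^64 × 3204^32 × 3204^16 × 3204^8 × 3204^4 ≡ 4698 × 4002 × 4518 × 4752 × 186 × 1104 (mod 4974).
Accumulate the product:
4698 × 4002 = 18801396 ≡ 4650
4650 × 4518 = 21008700 ≡ 3498
3498 × 4752 = 16622496 ≡ 4362
4362 × 186 = 811332 ≡ 570
570 × 1104 = 629280 ≡ 2556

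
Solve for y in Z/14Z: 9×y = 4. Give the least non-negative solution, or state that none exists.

gcd(9, 14) = 1, so a unique solution mod 14 exists.
9⁻¹ ≡ 11 (mod 14).
y ≡ 11×4 ≡ 2 (mod 14).

2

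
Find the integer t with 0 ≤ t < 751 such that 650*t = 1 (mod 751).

461

751 = 1·650 + 101
650 = 6·101 + 44
101 = 2·44 + 13
44 = 3·13 + 5
13 = 2·5 + 3
5 = 1·3 + 2
3 = 1·2 + 1
2 = 2·1 + 0
gcd(650, 751) = 1, so the inverse exists.
Bézout: 1 = 251·751 − 290·650.
So 650⁻¹ ≡ −290 ≡ 461 (mod 751).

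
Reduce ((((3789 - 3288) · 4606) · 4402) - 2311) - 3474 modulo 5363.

1438

3789 - 3288 = 501
501 · 4606 = 2307606 ≡ 1516 (mod 5363)
1516 · 4402 = 6673432 ≡ 1860 (mod 5363)
1860 - 2311 = -451 ≡ 4912 (mod 5363)
4912 - 3474 = 1438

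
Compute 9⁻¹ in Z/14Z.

By the extended Euclidean algorithm:
14 = 1*9 + 5
9 = 1*5 + 4
5 = 1*4 + 1
4 = 4*1 + 0
gcd(9, 14) = 1, so the inverse exists.
Bézout: 1 = 2*14 − 3*9.
So 9⁻¹ ≡ −3 ≡ 11 (mod 14).

11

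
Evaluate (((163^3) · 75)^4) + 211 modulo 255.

(163)^3 ≡ 82 (mod 255)
82 · 75 = 6150 ≡ 30 (mod 255)
(30)^4 ≡ 120 (mod 255)
120 + 211 = 331 ≡ 76 (mod 255)

76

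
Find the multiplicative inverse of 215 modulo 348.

191

348 = 1*215 + 133
215 = 1*133 + 82
133 = 1*82 + 51
82 = 1*51 + 31
51 = 1*31 + 20
31 = 1*20 + 11
20 = 1*11 + 9
11 = 1*9 + 2
9 = 4*2 + 1
2 = 2*1 + 0
gcd(215, 348) = 1, so the inverse exists.
Bézout: 1 = 97*348 − 157*215.
So 215⁻¹ ≡ −157 ≡ 191 (mod 348).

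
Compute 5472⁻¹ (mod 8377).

8377 = 1·5472 + 2905
5472 = 1·2905 + 2567
2905 = 1·2567 + 338
2567 = 7·338 + 201
338 = 1·201 + 137
201 = 1·137 + 64
137 = 2·64 + 9
64 = 7·9 + 1
9 = 9·1 + 0
gcd(5472, 8377) = 1, so the inverse exists.
Back-substitute for 1:
1 = 1·64 − 7·9
  = −7·137 + 15·64
  = 15·201 − 22·137
  = −22·338 + 37·201
  = 37·2567 − 281·338
  = −281·2905 + 318·2567
  = 318·5472 − 599·2905
  = −599·8377 + 917·5472
So 5472⁻¹ ≡ 917 (mod 8377).

917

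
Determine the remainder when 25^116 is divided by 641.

385

116 in binary is 1110100, i.e. 116 = 64 + 32 + 16 + 4.
25^1 ≡ 25 (mod 641)
25^2 ≡ 25^2 = 625 (mod 641)
25^4 ≡ 625^2 = 390625 ≡ 256 (mod 641)
25^8 ≡ 256^2 = 65536 ≡ 154 (mod 641)
25^16 ≡ 154^2 = 23716 ≡ 640 (mod 641)
25^32 ≡ 640^2 = 409600 ≡ 1 (mod 641)
25^64 ≡ 1^2 = 1 (mod 641)
25^116 = 25^64 * 25^32 * 25^16 * 25^4 ≡ 1 * 1 * 640 * 256 (mod 641).
Accumulate the product:
1 * 1 = 1
1 * 640 = 640
640 * 256 = 163840 ≡ 385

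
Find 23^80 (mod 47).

80 in binary is 1010000, i.e. 80 = 64 + 16.
23^1 ≡ 23 (mod 47)
23^2 ≡ 23^2 = 529 ≡ 12 (mod 47)
23^4 ≡ 12^2 = 144 ≡ 3 (mod 47)
23^8 ≡ 3^2 = 9 (mod 47)
23^16 ≡ 9^2 = 81 ≡ 34 (mod 47)
23^32 ≡ 34^2 = 1156 ≡ 28 (mod 47)
23^64 ≡ 28^2 = 784 ≡ 32 (mod 47)
23^80 = 23^64 * 23^16 ≡ 32 * 34 (mod 47).
32 * 34 = 1088 ≡ 7 (mod 47).

7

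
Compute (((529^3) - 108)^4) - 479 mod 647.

457

(529)^3 ≡ 348 (mod 647)
348 - 108 = 240
(240)^4 ≡ 289 (mod 647)
289 - 479 = -190 ≡ 457 (mod 647)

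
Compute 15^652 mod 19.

Compute successive squares:
652 in binary is 1010001100, i.e. 652 = 512 + 128 + 8 + 4.
15^1 ≡ 15 (mod 19)
15^2 ≡ 15^2 = 225 ≡ 16 (mod 19)
15^4 ≡ 16^2 = 256 ≡ 9 (mod 19)
15^8 ≡ 9^2 = 81 ≡ 5 (mod 19)
15^16 ≡ 5^2 = 25 ≡ 6 (mod 19)
15^32 ≡ 6^2 = 36 ≡ 17 (mod 19)
15^64 ≡ 17^2 = 289 ≡ 4 (mod 19)
15^128 ≡ 4^2 = 16 (mod 19)
15^256 ≡ 16^2 = 256 ≡ 9 (mod 19)
15^512 ≡ 9^2 = 81 ≡ 5 (mod 19)
15^652 = 15^512 × 15^128 × 15^8 × 15^4 ≡ 5 × 16 × 5 × 9 (mod 19).
Accumulate the product:
5 × 16 = 80 ≡ 4
4 × 5 = 20 ≡ 1
1 × 9 = 9

9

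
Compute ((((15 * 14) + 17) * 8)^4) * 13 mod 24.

15 * 14 = 210 ≡ 18 (mod 24)
18 + 17 = 35 ≡ 11 (mod 24)
11 * 8 = 88 ≡ 16 (mod 24)
(16)^4 ≡ 16 (mod 24)
16 * 13 = 208 ≡ 16 (mod 24)

16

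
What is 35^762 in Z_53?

762 in binary is 1011111010, i.e. 762 = 512 + 128 + 64 + 32 + 16 + 8 + 2.
35^1 ≡ 35 (mod 53)
35^2 ≡ 35^2 = 1225 ≡ 6 (mod 53)
35^4 ≡ 6^2 = 36 (mod 53)
35^8 ≡ 36^2 = 1296 ≡ 24 (mod 53)
35^16 ≡ 24^2 = 576 ≡ 46 (mod 53)
35^32 ≡ 46^2 = 2116 ≡ 49 (mod 53)
35^64 ≡ 49^2 = 2401 ≡ 16 (mod 53)
35^128 ≡ 16^2 = 256 ≡ 44 (mod 53)
35^256 ≡ 44^2 = 1936 ≡ 28 (mod 53)
35^512 ≡ 28^2 = 784 ≡ 42 (mod 53)
35^762 = 35^512 * 35^128 * 35^64 * 35^32 * 35^16 * 35^8 * 35^2 ≡ 42 * 44 * 16 * 49 * 46 * 24 * 6 (mod 53).
Accumulate the product:
42 * 44 = 1848 ≡ 46
46 * 16 = 736 ≡ 47
47 * 49 = 2303 ≡ 24
24 * 46 = 1104 ≡ 44
44 * 24 = 1056 ≡ 49
49 * 6 = 294 ≡ 29

29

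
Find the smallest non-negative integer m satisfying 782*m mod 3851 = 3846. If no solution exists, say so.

1305

gcd(782, 3851) = 1, so a unique solution mod 3851 exists.
782⁻¹ ≡ 3590 (mod 3851).
m ≡ 3590*3846 ≡ 1305 (mod 3851).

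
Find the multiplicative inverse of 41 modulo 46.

9

By the extended Euclidean algorithm:
46 = 1*41 + 5
41 = 8*5 + 1
5 = 5*1 + 0
gcd(41, 46) = 1, so the inverse exists.
Bézout: 1 = −8*46 + 9*41.
So 41⁻¹ ≡ 9 (mod 46).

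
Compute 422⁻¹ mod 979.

58

Run the extended Euclidean algorithm:
979 = 2·422 + 135
422 = 3·135 + 17
135 = 7·17 + 16
17 = 1·16 + 1
16 = 16·1 + 0
gcd(422, 979) = 1, so the inverse exists.
Back-substitute for 1:
1 = 1·17 − 1·16
  = −1·135 + 8·17
  = 8·422 − 25·135
  = −25·979 + 58·422
So 422⁻¹ ≡ 58 (mod 979).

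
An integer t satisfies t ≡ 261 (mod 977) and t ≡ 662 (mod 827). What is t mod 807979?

977⁻¹ mod 827: 977*204 ≡ 1 (mod 827), so 977⁻¹ ≡ 204.
t = 261 + 977*((662 − 261)*204 mod 827) = 261 + 977*758 = 740827.
Check: 740827 mod 977 = 261, 740827 mod 827 = 662. ✓

740827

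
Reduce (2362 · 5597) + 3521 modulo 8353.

2362 · 5597 = 13220114 ≡ 5668 (mod 8353)
5668 + 3521 = 9189 ≡ 836 (mod 8353)

836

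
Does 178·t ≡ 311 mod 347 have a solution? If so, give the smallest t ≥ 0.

gcd(178, 347) = 1, so a unique solution mod 347 exists.
178⁻¹ ≡ 193 (mod 347).
t ≡ 193·311 ≡ 339 (mod 347).

339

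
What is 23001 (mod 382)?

23001 = 60*382 + 81, so 23001 ≡ 81 (mod 382).

81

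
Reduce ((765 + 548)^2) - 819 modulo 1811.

765 + 548 = 1313
(1313)^2 ≡ 1708 (mod 1811)
1708 - 819 = 889

889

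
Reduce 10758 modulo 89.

78

10758 = 120×89 + 78, so 10758 ≡ 78 (mod 89).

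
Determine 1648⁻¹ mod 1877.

1877 = 1×1648 + 229
1648 = 7×229 + 45
229 = 5×45 + 4
45 = 11×4 + 1
4 = 4×1 + 0
gcd(1648, 1877) = 1, so the inverse exists.
Bézout: 1 = −403×1877 + 459×1648.
So 1648⁻¹ ≡ 459 (mod 1877).

459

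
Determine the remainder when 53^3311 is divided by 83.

22

3311 in binary is 110011101111, i.e. 3311 = 2048 + 1024 + 128 + 64 + 32 + 8 + 4 + 2 + 1.
53^1 ≡ 53 (mod 83)
53^2 ≡ 53^2 = 2809 ≡ 70 (mod 83)
53^4 ≡ 70^2 = 4900 ≡ 3 (mod 83)
53^8 ≡ 3^2 = 9 (mod 83)
53^16 ≡ 9^2 = 81 (mod 83)
53^32 ≡ 81^2 = 6561 ≡ 4 (mod 83)
53^64 ≡ 4^2 = 16 (mod 83)
53^128 ≡ 16^2 = 256 ≡ 7 (mod 83)
53^256 ≡ 7^2 = 49 (mod 83)
53^512 ≡ 49^2 = 2401 ≡ 77 (mod 83)
53^1024 ≡ 77^2 = 5929 ≡ 36 (mod 83)
53^2048 ≡ 36^2 = 1296 ≡ 51 (mod 83)
53^3311 = 53^2048 * 53^1024 * 53^128 * 53^64 * 53^32 * 53^8 * 53^4 * 53^2 * 53^1 ≡ 51 * 36 * 7 * 16 * 4 * 9 * 3 * 70 * 53 (mod 83).
Accumulate the product:
51 * 36 = 1836 ≡ 10
10 * 7 = 70
70 * 16 = 1120 ≡ 41
41 * 4 = 164 ≡ 81
81 * 9 = 729 ≡ 65
65 * 3 = 195 ≡ 29
29 * 70 = 2030 ≡ 38
38 * 53 = 2014 ≡ 22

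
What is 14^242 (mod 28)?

Compute successive squares:
242 in binary is 11110010, i.e. 242 = 128 + 64 + 32 + 16 + 2.
14^1 ≡ 14 (mod 28)
14^2 ≡ 14^2 = 196 ≡ 0 (mod 28)
14^4 ≡ 0^2 = 0 (mod 28)
14^8 ≡ 0^2 = 0 (mod 28)
14^16 ≡ 0^2 = 0 (mod 28)
14^32 ≡ 0^2 = 0 (mod 28)
14^64 ≡ 0^2 = 0 (mod 28)
14^128 ≡ 0^2 = 0 (mod 28)
14^242 = 14^128 * 14^64 * 14^32 * 14^16 * 14^2 ≡ 0 * 0 * 0 * 0 * 0 (mod 28).
Accumulate the product:
0 * 0 = 0
0 * 0 = 0
0 * 0 = 0
0 * 0 = 0

0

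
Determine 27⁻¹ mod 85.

63

Apply the Euclidean algorithm and back-substitute:
85 = 3·27 + 4
27 = 6·4 + 3
4 = 1·3 + 1
3 = 3·1 + 0
gcd(27, 85) = 1, so the inverse exists.
Bézout: 1 = 7·85 − 22·27.
So 27⁻¹ ≡ −22 ≡ 63 (mod 85).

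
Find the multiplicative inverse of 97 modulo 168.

Apply the Euclidean algorithm and back-substitute:
168 = 1*97 + 71
97 = 1*71 + 26
71 = 2*26 + 19
26 = 1*19 + 7
19 = 2*7 + 5
7 = 1*5 + 2
5 = 2*2 + 1
2 = 2*1 + 0
gcd(97, 168) = 1, so the inverse exists.
Back-substitute for 1:
1 = 1*5 − 2*2
  = −2*7 + 3*5
  = 3*19 − 8*7
  = −8*26 + 11*19
  = 11*71 − 30*26
  = −30*97 + 41*71
  = 41*168 − 71*97
So 97⁻¹ ≡ −71 ≡ 97 (mod 168).

97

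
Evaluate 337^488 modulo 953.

By square-and-multiply:
488 in binary is 111101000, i.e. 488 = 256 + 128 + 64 + 32 + 8.
337^1 ≡ 337 (mod 953)
337^2 ≡ 337^2 = 113569 ≡ 162 (mod 953)
337^4 ≡ 162^2 = 26244 ≡ 513 (mod 953)
337^8 ≡ 513^2 = 263169 ≡ 141 (mod 953)
337^16 ≡ 141^2 = 19881 ≡ 821 (mod 953)
337^32 ≡ 821^2 = 674041 ≡ 270 (mod 953)
337^64 ≡ 270^2 = 72900 ≡ 472 (mod 953)
337^128 ≡ 472^2 = 222784 ≡ 735 (mod 953)
337^256 ≡ 735^2 = 540225 ≡ 827 (mod 953)
337^488 = 337^256 × 337^128 × 337^64 × 337^32 × 337^8 ≡ 827 × 735 × 472 × 270 × 141 (mod 953).
Accumulate the product:
827 × 735 = 607845 ≡ 784
784 × 472 = 370048 ≡ 284
284 × 270 = 76680 ≡ 440
440 × 141 = 62040 ≡ 95

95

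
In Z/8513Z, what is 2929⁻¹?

Run the extended Euclidean algorithm:
8513 = 2·2929 + 2655
2929 = 1·2655 + 274
2655 = 9·274 + 189
274 = 1·189 + 85
189 = 2·85 + 19
85 = 4·19 + 9
19 = 2·9 + 1
9 = 9·1 + 0
gcd(2929, 8513) = 1, so the inverse exists.
Bézout: 1 = 310·8513 − 901·2929.
So 2929⁻¹ ≡ −901 ≡ 7612 (mod 8513).

7612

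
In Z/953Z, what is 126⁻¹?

416

By the extended Euclidean algorithm:
953 = 7×126 + 71
126 = 1×71 + 55
71 = 1×55 + 16
55 = 3×16 + 7
16 = 2×7 + 2
7 = 3×2 + 1
2 = 2×1 + 0
gcd(126, 953) = 1, so the inverse exists.
Bézout: 1 = −55×953 + 416×126.
So 126⁻¹ ≡ 416 (mod 953).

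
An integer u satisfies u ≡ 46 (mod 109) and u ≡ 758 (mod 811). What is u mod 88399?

109⁻¹ mod 811: 109·625 ≡ 1 (mod 811), so 109⁻¹ ≡ 625.
u = 46 + 109·((758 − 46)·625 mod 811) = 46 + 109·572 = 62394.

62394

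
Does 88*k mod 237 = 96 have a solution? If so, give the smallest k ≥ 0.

gcd(88, 237) = 1, so a unique solution mod 237 exists.
88⁻¹ ≡ 202 (mod 237).
k ≡ 202*96 ≡ 195 (mod 237).

195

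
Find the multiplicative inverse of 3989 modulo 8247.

2330

8247 = 2*3989 + 269
3989 = 14*269 + 223
269 = 1*223 + 46
223 = 4*46 + 39
46 = 1*39 + 7
39 = 5*7 + 4
7 = 1*4 + 3
4 = 1*3 + 1
3 = 3*1 + 0
gcd(3989, 8247) = 1, so the inverse exists.
Bézout: 1 = −1127*8247 + 2330*3989.
So 3989⁻¹ ≡ 2330 (mod 8247).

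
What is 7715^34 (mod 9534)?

Using repeated squaring:
34 in binary is 100010, i.e. 34 = 32 + 2.
7715^1 ≡ 7715 (mod 9534)
7715^2 ≡ 7715^2 = 59521225 ≡ 463 (mod 9534)
7715^4 ≡ 463^2 = 214369 ≡ 4621 (mod 9534)
7715^8 ≡ 4621^2 = 21353641 ≡ 7015 (mod 9534)
7715^16 ≡ 7015^2 = 49210225 ≡ 5251 (mod 9534)
7715^32 ≡ 5251^2 = 27573001 ≡ 673 (mod 9534)
7715^34 = 7715^32 · 7715^2 ≡ 673 · 463 (mod 9534).
673 · 463 = 311599 ≡ 6511 (mod 9534).

6511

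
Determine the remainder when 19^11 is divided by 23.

19^1 ≡ 19 (mod 23)
19^2 ≡ 19^2 = 361 ≡ 16 (mod 23)
19^4 ≡ 16^2 = 256 ≡ 3 (mod 23)
19^8 ≡ 3^2 = 9 (mod 23)
19^11 = 19^8 × 19^2 × 19^1 ≡ 9 × 16 × 19 (mod 23).
Accumulate the product:
9 × 16 = 144 ≡ 6
6 × 19 = 114 ≡ 22

22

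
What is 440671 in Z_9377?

9329

440671 = 46·9377 + 9329, so 440671 ≡ 9329 (mod 9377).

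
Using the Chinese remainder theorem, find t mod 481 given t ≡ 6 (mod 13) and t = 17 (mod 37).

13⁻¹ mod 37: 13·20 ≡ 1 (mod 37), so 13⁻¹ ≡ 20.
t = 6 + 13·((17 − 6)·20 mod 37) = 6 + 13·35 = 461.

461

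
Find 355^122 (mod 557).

181

122 in binary is 1111010, i.e. 122 = 64 + 32 + 16 + 8 + 2.
355^1 ≡ 355 (mod 557)
355^2 ≡ 355^2 = 126025 ≡ 143 (mod 557)
355^4 ≡ 143^2 = 20449 ≡ 397 (mod 557)
355^8 ≡ 397^2 = 157609 ≡ 535 (mod 557)
355^16 ≡ 535^2 = 286225 ≡ 484 (mod 557)
355^32 ≡ 484^2 = 234256 ≡ 316 (mod 557)
355^64 ≡ 316^2 = 99856 ≡ 153 (mod 557)
355^122 = 355^64 * 355^32 * 355^16 * 355^8 * 355^2 ≡ 153 * 316 * 484 * 535 * 143 (mod 557).
Accumulate the product:
153 * 316 = 48348 ≡ 446
446 * 484 = 215864 ≡ 305
305 * 535 = 163175 ≡ 531
531 * 143 = 75933 ≡ 181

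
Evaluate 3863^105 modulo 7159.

105 in binary is 1101001, i.e. 105 = 64 + 32 + 8 + 1.
3863^1 ≡ 3863 (mod 7159)
3863^2 ≡ 3863^2 = 14922769 ≡ 3413 (mod 7159)
3863^4 ≡ 3413^2 = 11648569 ≡ 876 (mod 7159)
3863^8 ≡ 876^2 = 767376 ≡ 1363 (mod 7159)
3863^16 ≡ 1363^2 = 1857769 ≡ 3588 (mod 7159)
3863^32 ≡ 3588^2 = 12873744 ≡ 1862 (mod 7159)
3863^64 ≡ 1862^2 = 3467044 ≡ 2088 (mod 7159)
3863^105 = 3863^64 × 3863^32 × 3863^8 × 3863^1 ≡ 2088 × 1862 × 1363 × 3863 (mod 7159).
Accumulate the product:
2088 × 1862 = 3887856 ≡ 519
519 × 1363 = 707397 ≡ 5815
5815 × 3863 = 22463345 ≡ 5562

5562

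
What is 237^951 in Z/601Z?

951 in binary is 1110110111, i.e. 951 = 512 + 256 + 128 + 32 + 16 + 4 + 2 + 1.
237^1 ≡ 237 (mod 601)
237^2 ≡ 237^2 = 56169 ≡ 276 (mod 601)
237^4 ≡ 276^2 = 76176 ≡ 450 (mod 601)
237^8 ≡ 450^2 = 202500 ≡ 564 (mod 601)
237^16 ≡ 564^2 = 318096 ≡ 167 (mod 601)
237^32 ≡ 167^2 = 27889 ≡ 243 (mod 601)
237^64 ≡ 243^2 = 59049 ≡ 151 (mod 601)
237^128 ≡ 151^2 = 22801 ≡ 564 (mod 601)
237^256 ≡ 564^2 = 318096 ≡ 167 (mod 601)
237^512 ≡ 167^2 = 27889 ≡ 243 (mod 601)
237^951 = 237^512 * 237^256 * 237^128 * 237^32 * 237^16 * 237^4 * 237^2 * 237^1 ≡ 243 * 167 * 564 * 243 * 167 * 450 * 276 * 237 (mod 601).
Accumulate the product:
243 * 167 = 40581 ≡ 314
314 * 564 = 177096 ≡ 402
402 * 243 = 97686 ≡ 324
324 * 167 = 54108 ≡ 18
18 * 450 = 8100 ≡ 287
287 * 276 = 79212 ≡ 481
481 * 237 = 113997 ≡ 408

408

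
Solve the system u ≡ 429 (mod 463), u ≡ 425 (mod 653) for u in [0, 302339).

463⁻¹ mod 653: 463×299 ≡ 1 (mod 653), so 463⁻¹ ≡ 299.
u = 429 + 463×((425 − 429)×299 mod 653) = 429 + 463×110 = 51359.
Check: 51359 mod 463 = 429, 51359 mod 653 = 425. ✓

51359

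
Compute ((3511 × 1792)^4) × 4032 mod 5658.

1236

3511 × 1792 = 6291712 ≡ 16 (mod 5658)
(16)^4 ≡ 3298 (mod 5658)
3298 × 4032 = 13297536 ≡ 1236 (mod 5658)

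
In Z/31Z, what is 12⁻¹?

31 = 2·12 + 7
12 = 1·7 + 5
7 = 1·5 + 2
5 = 2·2 + 1
2 = 2·1 + 0
gcd(12, 31) = 1, so the inverse exists.
Back-substitute for 1:
1 = 1·5 − 2·2
  = −2·7 + 3·5
  = 3·12 − 5·7
  = −5·31 + 13·12
So 12⁻¹ ≡ 13 (mod 31).

13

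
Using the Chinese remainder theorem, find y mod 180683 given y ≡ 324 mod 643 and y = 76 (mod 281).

174577

643⁻¹ mod 281: 643×170 ≡ 1 (mod 281), so 643⁻¹ ≡ 170.
y = 324 + 643×((76 − 324)×170 mod 281) = 324 + 643×271 = 174577.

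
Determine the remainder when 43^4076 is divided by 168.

1

By square-and-multiply:
43^1 ≡ 43 (mod 168)
43^2 ≡ 43^2 = 1849 ≡ 1 (mod 168)
43^4 ≡ 1^2 = 1 (mod 168)
43^8 ≡ 1^2 = 1 (mod 168)
43^16 ≡ 1^2 = 1 (mod 168)
43^32 ≡ 1^2 = 1 (mod 168)
43^64 ≡ 1^2 = 1 (mod 168)
43^128 ≡ 1^2 = 1 (mod 168)
43^256 ≡ 1^2 = 1 (mod 168)
43^512 ≡ 1^2 = 1 (mod 168)
43^1024 ≡ 1^2 = 1 (mod 168)
43^2048 ≡ 1^2 = 1 (mod 168)
43^4076 = 43^2048 · 43^1024 · 43^512 · 43^256 · 43^128 · 43^64 · 43^32 · 43^8 · 43^4 ≡ 1 · 1 · 1 · 1 · 1 · 1 · 1 · 1 · 1 (mod 168).
Accumulate the product:
1 · 1 = 1
1 · 1 = 1
1 · 1 = 1
1 · 1 = 1
1 · 1 = 1
1 · 1 = 1
1 · 1 = 1
1 · 1 = 1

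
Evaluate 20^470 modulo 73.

470 in binary is 111010110, i.e. 470 = 256 + 128 + 64 + 16 + 4 + 2.
20^1 ≡ 20 (mod 73)
20^2 ≡ 20^2 = 400 ≡ 35 (mod 73)
20^4 ≡ 35^2 = 1225 ≡ 57 (mod 73)
20^8 ≡ 57^2 = 3249 ≡ 37 (mod 73)
20^16 ≡ 37^2 = 1369 ≡ 55 (mod 73)
20^32 ≡ 55^2 = 3025 ≡ 32 (mod 73)
20^64 ≡ 32^2 = 1024 ≡ 2 (mod 73)
20^128 ≡ 2^2 = 4 (mod 73)
20^256 ≡ 4^2 = 16 (mod 73)
20^470 = 20^256 · 20^128 · 20^64 · 20^16 · 20^4 · 20^2 ≡ 16 · 4 · 2 · 55 · 57 · 35 (mod 73).
Accumulate the product:
16 · 4 = 64
64 · 2 = 128 ≡ 55
55 · 55 = 3025 ≡ 32
32 · 57 = 1824 ≡ 72
72 · 35 = 2520 ≡ 38

38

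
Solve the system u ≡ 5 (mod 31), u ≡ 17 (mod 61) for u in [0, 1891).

749

31⁻¹ mod 61: 31·2 ≡ 1 (mod 61), so 31⁻¹ ≡ 2.
u = 5 + 31·((17 − 5)·2 mod 61) = 5 + 31·24 = 749.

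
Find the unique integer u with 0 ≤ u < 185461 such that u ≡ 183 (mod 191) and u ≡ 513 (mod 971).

50034

191⁻¹ mod 971: 191×910 ≡ 1 (mod 971), so 191⁻¹ ≡ 910.
u = 183 + 191×((513 − 183)×910 mod 971) = 183 + 191×261 = 50034.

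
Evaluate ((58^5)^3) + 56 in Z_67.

(58)^5 ≡ 45 (mod 67)
(45)^3 ≡ 5 (mod 67)
5 + 56 = 61

61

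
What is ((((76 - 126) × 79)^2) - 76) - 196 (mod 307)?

76 - 126 = -50 ≡ 257 (mod 307)
257 × 79 = 20303 ≡ 41 (mod 307)
(41)^2 ≡ 146 (mod 307)
146 - 76 = 70
70 - 196 = -126 ≡ 181 (mod 307)

181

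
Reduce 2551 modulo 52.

3

2551 = 49×52 + 3, so 2551 ≡ 3 (mod 52).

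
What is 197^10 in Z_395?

By square-and-multiply:
10 in binary is 1010, i.e. 10 = 8 + 2.
197^1 ≡ 197 (mod 395)
197^2 ≡ 197^2 = 38809 ≡ 99 (mod 395)
197^4 ≡ 99^2 = 9801 ≡ 321 (mod 395)
197^8 ≡ 321^2 = 103041 ≡ 341 (mod 395)
197^10 = 197^8 * 197^2 ≡ 341 * 99 (mod 395).
341 * 99 = 33759 ≡ 184 (mod 395).

184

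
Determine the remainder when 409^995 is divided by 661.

250

995 in binary is 1111100011, i.e. 995 = 512 + 256 + 128 + 64 + 32 + 2 + 1.
409^1 ≡ 409 (mod 661)
409^2 ≡ 409^2 = 167281 ≡ 48 (mod 661)
409^4 ≡ 48^2 = 2304 ≡ 321 (mod 661)
409^8 ≡ 321^2 = 103041 ≡ 586 (mod 661)
409^16 ≡ 586^2 = 343396 ≡ 337 (mod 661)
409^32 ≡ 337^2 = 113569 ≡ 538 (mod 661)
409^64 ≡ 538^2 = 289444 ≡ 587 (mod 661)
409^128 ≡ 587^2 = 344569 ≡ 188 (mod 661)
409^256 ≡ 188^2 = 35344 ≡ 311 (mod 661)
409^512 ≡ 311^2 = 96721 ≡ 215 (mod 661)
409^995 = 409^512 · 409^256 · 409^128 · 409^64 · 409^32 · 409^2 · 409^1 ≡ 215 · 311 · 188 · 587 · 538 · 48 · 409 (mod 661).
Accumulate the product:
215 · 311 = 66865 ≡ 104
104 · 188 = 19552 ≡ 383
383 · 587 = 224821 ≡ 81
81 · 538 = 43578 ≡ 613
613 · 48 = 29424 ≡ 340
340 · 409 = 139060 ≡ 250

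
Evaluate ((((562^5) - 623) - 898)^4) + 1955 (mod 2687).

1328

(562)^5 ≡ 272 (mod 2687)
272 - 623 = -351 ≡ 2336 (mod 2687)
2336 - 898 = 1438
(1438)^4 ≡ 2060 (mod 2687)
2060 + 1955 = 4015 ≡ 1328 (mod 2687)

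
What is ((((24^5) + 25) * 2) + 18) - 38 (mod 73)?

36

(24)^5 ≡ 3 (mod 73)
3 + 25 = 28
28 * 2 = 56
56 + 18 = 74 ≡ 1 (mod 73)
1 - 38 = -37 ≡ 36 (mod 73)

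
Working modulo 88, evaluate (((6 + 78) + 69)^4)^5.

6 + 78 = 84
84 + 69 = 153 ≡ 65 (mod 88)
(65)^4 ≡ 1 (mod 88)
(1)^5 ≡ 1 (mod 88)

1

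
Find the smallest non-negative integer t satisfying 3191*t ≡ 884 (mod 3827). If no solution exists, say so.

gcd(3191, 3827) = 1, so a unique solution mod 3827 exists.
3191⁻¹ ≡ 2088 (mod 3827).
t ≡ 2088*884 ≡ 1178 (mod 3827).

1178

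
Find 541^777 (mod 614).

79

541^1 ≡ 541 (mod 614)
541^2 ≡ 541^2 = 292681 ≡ 417 (mod 614)
541^4 ≡ 417^2 = 173889 ≡ 127 (mod 614)
541^8 ≡ 127^2 = 16129 ≡ 165 (mod 614)
541^16 ≡ 165^2 = 27225 ≡ 209 (mod 614)
541^32 ≡ 209^2 = 43681 ≡ 87 (mod 614)
541^64 ≡ 87^2 = 7569 ≡ 201 (mod 614)
541^128 ≡ 201^2 = 40401 ≡ 491 (mod 614)
541^256 ≡ 491^2 = 241081 ≡ 393 (mod 614)
541^512 ≡ 393^2 = 154449 ≡ 335 (mod 614)
541^777 = 541^512 * 541^256 * 541^8 * 541^1 ≡ 335 * 393 * 165 * 541 (mod 614).
Accumulate the product:
335 * 393 = 131655 ≡ 259
259 * 165 = 42735 ≡ 369
369 * 541 = 199629 ≡ 79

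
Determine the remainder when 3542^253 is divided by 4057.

1357

253 in binary is 11111101, i.e. 253 = 128 + 64 + 32 + 16 + 8 + 4 + 1.
3542^1 ≡ 3542 (mod 4057)
3542^2 ≡ 3542^2 = 12545764 ≡ 1520 (mod 4057)
3542^4 ≡ 1520^2 = 2310400 ≡ 1967 (mod 4057)
3542^8 ≡ 1967^2 = 3869089 ≡ 2768 (mod 4057)
3542^16 ≡ 2768^2 = 7661824 ≡ 2208 (mod 4057)
3542^32 ≡ 2208^2 = 4875264 ≡ 2807 (mod 4057)
3542^64 ≡ 2807^2 = 7879249 ≡ 555 (mod 4057)
3542^128 ≡ 555^2 = 308025 ≡ 3750 (mod 4057)
3542^253 = 3542^128 * 3542^64 * 3542^32 * 3542^16 * 3542^8 * 3542^4 * 3542^1 ≡ 3750 * 555 * 2807 * 2208 * 2768 * 1967 * 3542 (mod 4057).
Accumulate the product:
3750 * 555 = 2081250 ≡ 9
9 * 2807 = 25263 ≡ 921
921 * 2208 = 2033568 ≡ 1011
1011 * 2768 = 2798448 ≡ 3175
3175 * 1967 = 6245225 ≡ 1502
1502 * 3542 = 5320084 ≡ 1357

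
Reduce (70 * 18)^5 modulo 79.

70 * 18 = 1260 ≡ 75 (mod 79)
(75)^5 ≡ 3 (mod 79)

3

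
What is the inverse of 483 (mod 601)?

219

By the extended Euclidean algorithm:
601 = 1·483 + 118
483 = 4·118 + 11
118 = 10·11 + 8
11 = 1·8 + 3
8 = 2·3 + 2
3 = 1·2 + 1
2 = 2·1 + 0
gcd(483, 601) = 1, so the inverse exists.
Back-substitute for 1:
1 = 1·3 − 1·2
  = −1·8 + 3·3
  = 3·11 − 4·8
  = −4·118 + 43·11
  = 43·483 − 176·118
  = −176·601 + 219·483
So 483⁻¹ ≡ 219 (mod 601).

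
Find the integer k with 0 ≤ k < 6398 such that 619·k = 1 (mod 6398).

2553

6398 = 10×619 + 208
619 = 2×208 + 203
208 = 1×203 + 5
203 = 40×5 + 3
5 = 1×3 + 2
3 = 1×2 + 1
2 = 2×1 + 0
gcd(619, 6398) = 1, so the inverse exists.
Bézout: 1 = −247×6398 + 2553×619.
So 619⁻¹ ≡ 2553 (mod 6398).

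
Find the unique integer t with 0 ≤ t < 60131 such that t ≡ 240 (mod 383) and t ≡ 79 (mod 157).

19390

383⁻¹ mod 157: 383*66 ≡ 1 (mod 157), so 383⁻¹ ≡ 66.
t = 240 + 383*((79 − 240)*66 mod 157) = 240 + 383*50 = 19390.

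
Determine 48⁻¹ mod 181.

181 = 3×48 + 37
48 = 1×37 + 11
37 = 3×11 + 4
11 = 2×4 + 3
4 = 1×3 + 1
3 = 3×1 + 0
gcd(48, 181) = 1, so the inverse exists.
Bézout: 1 = 13×181 − 49×48.
So 48⁻¹ ≡ −49 ≡ 132 (mod 181).

132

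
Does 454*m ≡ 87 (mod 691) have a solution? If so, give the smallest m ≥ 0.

gcd(454, 691) = 1, so a unique solution mod 691 exists.
454⁻¹ ≡ 449 (mod 691).
m ≡ 449*87 ≡ 367 (mod 691).

367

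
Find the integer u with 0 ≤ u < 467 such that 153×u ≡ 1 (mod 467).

58

Apply the Euclidean algorithm and back-substitute:
467 = 3×153 + 8
153 = 19×8 + 1
8 = 8×1 + 0
gcd(153, 467) = 1, so the inverse exists.
Bézout: 1 = −19×467 + 58×153.
So 153⁻¹ ≡ 58 (mod 467).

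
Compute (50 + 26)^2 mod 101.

19

50 + 26 = 76
(76)^2 ≡ 19 (mod 101)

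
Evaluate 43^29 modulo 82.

Using repeated squaring:
29 in binary is 11101, i.e. 29 = 16 + 8 + 4 + 1.
43^1 ≡ 43 (mod 82)
43^2 ≡ 43^2 = 1849 ≡ 45 (mod 82)
43^4 ≡ 45^2 = 2025 ≡ 57 (mod 82)
43^8 ≡ 57^2 = 3249 ≡ 51 (mod 82)
43^16 ≡ 51^2 = 2601 ≡ 59 (mod 82)
43^29 = 43^16 × 43^8 × 43^4 × 43^1 ≡ 59 × 51 × 57 × 43 (mod 82).
Accumulate the product:
59 × 51 = 3009 ≡ 57
57 × 57 = 3249 ≡ 51
51 × 43 = 2193 ≡ 61

61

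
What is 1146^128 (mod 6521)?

568

1146^1 ≡ 1146 (mod 6521)
1146^2 ≡ 1146^2 = 1313316 ≡ 2595 (mod 6521)
1146^4 ≡ 2595^2 = 6734025 ≡ 4353 (mod 6521)
1146^8 ≡ 4353^2 = 18948609 ≡ 5104 (mod 6521)
1146^16 ≡ 5104^2 = 26050816 ≡ 5942 (mod 6521)
1146^32 ≡ 5942^2 = 35307364 ≡ 2670 (mod 6521)
1146^64 ≡ 2670^2 = 7128900 ≡ 1447 (mod 6521)
1146^128 ≡ 1447^2 = 2093809 ≡ 568 (mod 6521)
So 1146^128 ≡ 568 (mod 6521).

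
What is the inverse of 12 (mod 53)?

31

By the extended Euclidean algorithm:
53 = 4×12 + 5
12 = 2×5 + 2
5 = 2×2 + 1
2 = 2×1 + 0
gcd(12, 53) = 1, so the inverse exists.
Bézout: 1 = 5×53 − 22×12.
So 12⁻¹ ≡ −22 ≡ 31 (mod 53).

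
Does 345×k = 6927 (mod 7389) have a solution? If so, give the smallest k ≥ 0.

170

gcd(345, 7389) = 3, and 3 | 6927, so solutions exist.
Divide through by 3: 115×k mod 2463 = 2309.
115⁻¹ ≡ 2206 (mod 2463).
k ≡ 2206×2309 ≡ 170 (mod 2463).
The smallest non-negative solution is k = 170.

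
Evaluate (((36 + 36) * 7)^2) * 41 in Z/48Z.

0

36 + 36 = 72 ≡ 24 (mod 48)
24 * 7 = 168 ≡ 24 (mod 48)
(24)^2 ≡ 0 (mod 48)
0 * 41 = 0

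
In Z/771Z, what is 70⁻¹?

771 = 11×70 + 1
70 = 70×1 + 0
gcd(70, 771) = 1, so the inverse exists.
Back-substitute for 1:
1 = 1×771 − 11×70
So 70⁻¹ ≡ −11 ≡ 760 (mod 771).

760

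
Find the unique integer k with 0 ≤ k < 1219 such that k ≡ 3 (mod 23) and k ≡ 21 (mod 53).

23⁻¹ mod 53: 23*30 ≡ 1 (mod 53), so 23⁻¹ ≡ 30.
k = 3 + 23*((21 − 3)*30 mod 53) = 3 + 23*10 = 233.

233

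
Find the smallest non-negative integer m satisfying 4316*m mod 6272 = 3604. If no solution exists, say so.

803

gcd(4316, 6272) = 4, and 4 | 3604, so solutions exist.
Divide through by 4: 1079*m ≡ 901 mod 1568.
1079⁻¹ ≡ 295 (mod 1568).
m ≡ 295*901 ≡ 803 (mod 1568).
The smallest non-negative solution is m = 803.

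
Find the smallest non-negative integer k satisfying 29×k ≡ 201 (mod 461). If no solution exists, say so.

gcd(29, 461) = 1, so a unique solution mod 461 exists.
29⁻¹ ≡ 159 (mod 461).
k ≡ 159×201 ≡ 150 (mod 461).

150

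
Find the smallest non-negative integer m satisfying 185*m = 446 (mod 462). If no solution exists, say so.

382

gcd(185, 462) = 1, so a unique solution mod 462 exists.
185⁻¹ ≡ 5 (mod 462).
m ≡ 5*446 ≡ 382 (mod 462).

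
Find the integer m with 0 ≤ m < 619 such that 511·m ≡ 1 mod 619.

619 = 1*511 + 108
511 = 4*108 + 79
108 = 1*79 + 29
79 = 2*29 + 21
29 = 1*21 + 8
21 = 2*8 + 5
8 = 1*5 + 3
5 = 1*3 + 2
3 = 1*2 + 1
2 = 2*1 + 0
gcd(511, 619) = 1, so the inverse exists.
Bézout: 1 = 194*619 − 235*511.
So 511⁻¹ ≡ −235 ≡ 384 (mod 619).

384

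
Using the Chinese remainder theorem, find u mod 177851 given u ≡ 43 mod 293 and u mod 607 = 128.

293⁻¹ mod 607: 293·578 ≡ 1 (mod 607), so 293⁻¹ ≡ 578.
u = 43 + 293·((128 − 43)·578 mod 607) = 43 + 293·570 = 167053.
Check: 167053 mod 293 = 43, 167053 mod 607 = 128. ✓

167053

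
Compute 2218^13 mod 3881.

2580

Compute successive squares:
13 in binary is 1101, i.e. 13 = 8 + 4 + 1.
2218^1 ≡ 2218 (mod 3881)
2218^2 ≡ 2218^2 = 4919524 ≡ 2297 (mod 3881)
2218^4 ≡ 2297^2 = 5276209 ≡ 1930 (mod 3881)
2218^8 ≡ 1930^2 = 3724900 ≡ 3021 (mod 3881)
2218^13 = 2218^8 * 2218^4 * 2218^1 ≡ 3021 * 1930 * 2218 (mod 3881).
Accumulate the product:
3021 * 1930 = 5830530 ≡ 1268
1268 * 2218 = 2812424 ≡ 2580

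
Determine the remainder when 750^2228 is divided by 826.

Using repeated squaring:
750^1 ≡ 750 (mod 826)
750^2 ≡ 750^2 = 562500 ≡ 820 (mod 826)
750^4 ≡ 820^2 = 672400 ≡ 36 (mod 826)
750^8 ≡ 36^2 = 1296 ≡ 470 (mod 826)
750^16 ≡ 470^2 = 220900 ≡ 358 (mod 826)
750^32 ≡ 358^2 = 128164 ≡ 134 (mod 826)
750^64 ≡ 134^2 = 17956 ≡ 610 (mod 826)
750^128 ≡ 610^2 = 372100 ≡ 400 (mod 826)
750^256 ≡ 400^2 = 160000 ≡ 582 (mod 826)
750^512 ≡ 582^2 = 338724 ≡ 64 (mod 826)
750^1024 ≡ 64^2 = 4096 ≡ 792 (mod 826)
750^2048 ≡ 792^2 = 627264 ≡ 330 (mod 826)
750^2228 = 750^2048 * 750^128 * 750^32 * 750^16 * 750^4 ≡ 330 * 400 * 134 * 358 * 36 (mod 826).
Accumulate the product:
330 * 400 = 132000 ≡ 666
666 * 134 = 89244 ≡ 36
36 * 358 = 12888 ≡ 498
498 * 36 = 17928 ≡ 582

582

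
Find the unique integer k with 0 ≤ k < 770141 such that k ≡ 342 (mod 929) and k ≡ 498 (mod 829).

279042

929⁻¹ mod 829: 929·257 ≡ 1 (mod 829), so 929⁻¹ ≡ 257.
k = 342 + 929·((498 − 342)·257 mod 829) = 342 + 929·300 = 279042.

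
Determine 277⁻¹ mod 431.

417

By the extended Euclidean algorithm:
431 = 1·277 + 154
277 = 1·154 + 123
154 = 1·123 + 31
123 = 3·31 + 30
31 = 1·30 + 1
30 = 30·1 + 0
gcd(277, 431) = 1, so the inverse exists.
Bézout: 1 = 9·431 − 14·277.
So 277⁻¹ ≡ −14 ≡ 417 (mod 431).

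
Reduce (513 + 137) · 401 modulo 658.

82

513 + 137 = 650
650 · 401 = 260650 ≡ 82 (mod 658)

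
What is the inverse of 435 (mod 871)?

869

871 = 2×435 + 1
435 = 435×1 + 0
gcd(435, 871) = 1, so the inverse exists.
Bézout: 1 = 1×871 − 2×435.
So 435⁻¹ ≡ −2 ≡ 869 (mod 871).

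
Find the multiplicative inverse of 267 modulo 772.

Apply the Euclidean algorithm and back-substitute:
772 = 2×267 + 238
267 = 1×238 + 29
238 = 8×29 + 6
29 = 4×6 + 5
6 = 1×5 + 1
5 = 5×1 + 0
gcd(267, 772) = 1, so the inverse exists.
Back-substitute for 1:
1 = 1×6 − 1×5
  = −1×29 + 5×6
  = 5×238 − 41×29
  = −41×267 + 46×238
  = 46×772 − 133×267
So 267⁻¹ ≡ −133 ≡ 639 (mod 772).

639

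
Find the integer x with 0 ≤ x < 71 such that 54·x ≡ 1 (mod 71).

25

Apply the Euclidean algorithm and back-substitute:
71 = 1×54 + 17
54 = 3×17 + 3
17 = 5×3 + 2
3 = 1×2 + 1
2 = 2×1 + 0
gcd(54, 71) = 1, so the inverse exists.
Back-substitute for 1:
1 = 1×3 − 1×2
  = −1×17 + 6×3
  = 6×54 − 19×17
  = −19×71 + 25×54
So 54⁻¹ ≡ 25 (mod 71).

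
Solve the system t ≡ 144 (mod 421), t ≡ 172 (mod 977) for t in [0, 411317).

313789

421⁻¹ mod 977: 421*550 ≡ 1 (mod 977), so 421⁻¹ ≡ 550.
t = 144 + 421*((172 − 144)*550 mod 977) = 144 + 421*745 = 313789.
Check: 313789 mod 421 = 144, 313789 mod 977 = 172. ✓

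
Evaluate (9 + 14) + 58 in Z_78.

3

9 + 14 = 23
23 + 58 = 81 ≡ 3 (mod 78)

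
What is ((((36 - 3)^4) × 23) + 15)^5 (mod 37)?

36 - 3 = 33
(33)^4 ≡ 34 (mod 37)
34 × 23 = 782 ≡ 5 (mod 37)
5 + 15 = 20
(20)^5 ≡ 18 (mod 37)

18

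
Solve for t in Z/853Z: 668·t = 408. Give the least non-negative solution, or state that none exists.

256

gcd(668, 853) = 1, so a unique solution mod 853 exists.
668⁻¹ ≡ 770 (mod 853).
t ≡ 770·408 ≡ 256 (mod 853).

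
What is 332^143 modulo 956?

48

Using repeated squaring:
143 in binary is 10001111, i.e. 143 = 128 + 8 + 4 + 2 + 1.
332^1 ≡ 332 (mod 956)
332^2 ≡ 332^2 = 110224 ≡ 284 (mod 956)
332^4 ≡ 284^2 = 80656 ≡ 352 (mod 956)
332^8 ≡ 352^2 = 123904 ≡ 580 (mod 956)
332^16 ≡ 580^2 = 336400 ≡ 844 (mod 956)
332^32 ≡ 844^2 = 712336 ≡ 116 (mod 956)
332^64 ≡ 116^2 = 13456 ≡ 72 (mod 956)
332^128 ≡ 72^2 = 5184 ≡ 404 (mod 956)
332^143 = 332^128 × 332^8 × 332^4 × 332^2 × 332^1 ≡ 404 × 580 × 352 × 284 × 332 (mod 956).
Accumulate the product:
404 × 580 = 234320 ≡ 100
100 × 352 = 35200 ≡ 784
784 × 284 = 222656 ≡ 864
864 × 332 = 286848 ≡ 48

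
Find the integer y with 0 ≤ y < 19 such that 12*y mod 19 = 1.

By the extended Euclidean algorithm:
19 = 1×12 + 7
12 = 1×7 + 5
7 = 1×5 + 2
5 = 2×2 + 1
2 = 2×1 + 0
gcd(12, 19) = 1, so the inverse exists.
Back-substitute for 1:
1 = 1×5 − 2×2
  = −2×7 + 3×5
  = 3×12 − 5×7
  = −5×19 + 8×12
So 12⁻¹ ≡ 8 (mod 19).

8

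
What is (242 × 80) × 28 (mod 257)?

67

242 × 80 = 19360 ≡ 85 (mod 257)
85 × 28 = 2380 ≡ 67 (mod 257)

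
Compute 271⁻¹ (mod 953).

Apply the Euclidean algorithm and back-substitute:
953 = 3×271 + 140
271 = 1×140 + 131
140 = 1×131 + 9
131 = 14×9 + 5
9 = 1×5 + 4
5 = 1×4 + 1
4 = 4×1 + 0
gcd(271, 953) = 1, so the inverse exists.
Back-substitute for 1:
1 = 1×5 − 1×4
  = −1×9 + 2×5
  = 2×131 − 29×9
  = −29×140 + 31×131
  = 31×271 − 60×140
  = −60×953 + 211×271
So 271⁻¹ ≡ 211 (mod 953).

211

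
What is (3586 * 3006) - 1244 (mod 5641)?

3586 * 3006 = 10779516 ≡ 5206 (mod 5641)
5206 - 1244 = 3962

3962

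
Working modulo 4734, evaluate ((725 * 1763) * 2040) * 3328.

725 * 1763 = 1278175 ≡ 4729 (mod 4734)
4729 * 2040 = 9647160 ≡ 4002 (mod 4734)
4002 * 3328 = 13318656 ≡ 1914 (mod 4734)

1914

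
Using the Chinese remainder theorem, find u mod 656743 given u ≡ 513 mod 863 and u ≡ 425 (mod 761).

514861

863⁻¹ mod 761: 863×97 ≡ 1 (mod 761), so 863⁻¹ ≡ 97.
u = 513 + 863×((425 − 513)×97 mod 761) = 513 + 863×596 = 514861.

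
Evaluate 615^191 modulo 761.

615^1 ≡ 615 (mod 761)
615^2 ≡ 615^2 = 378225 ≡ 8 (mod 761)
615^4 ≡ 8^2 = 64 (mod 761)
615^8 ≡ 64^2 = 4096 ≡ 291 (mod 761)
615^16 ≡ 291^2 = 84681 ≡ 210 (mod 761)
615^32 ≡ 210^2 = 44100 ≡ 723 (mod 761)
615^64 ≡ 723^2 = 522729 ≡ 683 (mod 761)
615^128 ≡ 683^2 = 466489 ≡ 757 (mod 761)
615^191 = 615^128 * 615^32 * 615^16 * 615^8 * 615^4 * 615^2 * 615^1 ≡ 757 * 723 * 210 * 291 * 64 * 8 * 615 (mod 761).
Accumulate the product:
757 * 723 = 547311 ≡ 152
152 * 210 = 31920 ≡ 719
719 * 291 = 209229 ≡ 715
715 * 64 = 45760 ≡ 100
100 * 8 = 800 ≡ 39
39 * 615 = 23985 ≡ 394

394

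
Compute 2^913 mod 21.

Using repeated squaring:
913 in binary is 1110010001, i.e. 913 = 512 + 256 + 128 + 16 + 1.
2^1 ≡ 2 (mod 21)
2^2 ≡ 2^2 = 4 (mod 21)
2^4 ≡ 4^2 = 16 (mod 21)
2^8 ≡ 16^2 = 256 ≡ 4 (mod 21)
2^16 ≡ 4^2 = 16 (mod 21)
2^32 ≡ 16^2 = 256 ≡ 4 (mod 21)
2^64 ≡ 4^2 = 16 (mod 21)
2^128 ≡ 16^2 = 256 ≡ 4 (mod 21)
2^256 ≡ 4^2 = 16 (mod 21)
2^512 ≡ 16^2 = 256 ≡ 4 (mod 21)
2^913 = 2^512 × 2^256 × 2^128 × 2^16 × 2^1 ≡ 4 × 16 × 4 × 16 × 2 (mod 21).
Accumulate the product:
4 × 16 = 64 ≡ 1
1 × 4 = 4
4 × 16 = 64 ≡ 1
1 × 2 = 2

2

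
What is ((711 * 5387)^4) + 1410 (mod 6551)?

2522

711 * 5387 = 3830157 ≡ 4373 (mod 6551)
(4373)^4 ≡ 1112 (mod 6551)
1112 + 1410 = 2522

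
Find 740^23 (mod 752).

Using repeated squaring:
740^1 ≡ 740 (mod 752)
740^2 ≡ 740^2 = 547600 ≡ 144 (mod 752)
740^4 ≡ 144^2 = 20736 ≡ 432 (mod 752)
740^8 ≡ 432^2 = 186624 ≡ 128 (mod 752)
740^16 ≡ 128^2 = 16384 ≡ 592 (mod 752)
740^23 = 740^16 * 740^4 * 740^2 * 740^1 ≡ 592 * 432 * 144 * 740 (mod 752).
Accumulate the product:
592 * 432 = 255744 ≡ 64
64 * 144 = 9216 ≡ 192
192 * 740 = 142080 ≡ 704

704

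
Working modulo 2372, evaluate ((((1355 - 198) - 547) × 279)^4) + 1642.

1050

1355 - 198 = 1157
1157 - 547 = 610
610 × 279 = 170190 ≡ 1778 (mod 2372)
(1778)^4 ≡ 1780 (mod 2372)
1780 + 1642 = 3422 ≡ 1050 (mod 2372)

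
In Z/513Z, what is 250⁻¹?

513 = 2*250 + 13
250 = 19*13 + 3
13 = 4*3 + 1
3 = 3*1 + 0
gcd(250, 513) = 1, so the inverse exists.
Bézout: 1 = 77*513 − 158*250.
So 250⁻¹ ≡ −158 ≡ 355 (mod 513).

355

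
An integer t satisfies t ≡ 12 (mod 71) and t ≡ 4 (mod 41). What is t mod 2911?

2710

71⁻¹ mod 41: 71*26 ≡ 1 (mod 41), so 71⁻¹ ≡ 26.
t = 12 + 71*((4 − 12)*26 mod 41) = 12 + 71*38 = 2710.
Check: 2710 mod 71 = 12, 2710 mod 41 = 4. ✓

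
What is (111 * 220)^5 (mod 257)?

41

111 * 220 = 24420 ≡ 5 (mod 257)
(5)^5 ≡ 41 (mod 257)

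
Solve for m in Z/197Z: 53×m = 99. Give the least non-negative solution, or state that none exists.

gcd(53, 197) = 1, so a unique solution mod 197 exists.
53⁻¹ ≡ 171 (mod 197).
m ≡ 171×99 ≡ 184 (mod 197).

184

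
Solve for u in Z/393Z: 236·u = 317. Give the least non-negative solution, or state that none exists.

gcd(236, 393) = 1, so a unique solution mod 393 exists.
236⁻¹ ≡ 5 (mod 393).
u ≡ 5·317 ≡ 13 (mod 393).

13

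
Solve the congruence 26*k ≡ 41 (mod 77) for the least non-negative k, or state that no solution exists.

gcd(26, 77) = 1, so a unique solution mod 77 exists.
26⁻¹ ≡ 3 (mod 77).
k ≡ 3*41 ≡ 46 (mod 77).

46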